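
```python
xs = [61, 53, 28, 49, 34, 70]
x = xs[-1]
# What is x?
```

xs has length 6. Negative index -1 maps to positive index 6 + (-1) = 5. xs[5] = 70.

70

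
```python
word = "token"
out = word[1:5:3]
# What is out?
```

word has length 5. The slice word[1:5:3] selects indices [1, 4] (1->'o', 4->'n'), giving 'on'.

'on'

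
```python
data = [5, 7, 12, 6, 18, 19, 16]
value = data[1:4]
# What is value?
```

data has length 7. The slice data[1:4] selects indices [1, 2, 3] (1->7, 2->12, 3->6), giving [7, 12, 6].

[7, 12, 6]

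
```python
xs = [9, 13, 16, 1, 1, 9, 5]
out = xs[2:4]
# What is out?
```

xs has length 7. The slice xs[2:4] selects indices [2, 3] (2->16, 3->1), giving [16, 1].

[16, 1]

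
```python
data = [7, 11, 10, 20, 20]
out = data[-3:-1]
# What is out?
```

data has length 5. The slice data[-3:-1] selects indices [2, 3] (2->10, 3->20), giving [10, 20].

[10, 20]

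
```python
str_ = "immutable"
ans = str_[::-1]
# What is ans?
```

str_ has length 9. The slice str_[::-1] selects indices [8, 7, 6, 5, 4, 3, 2, 1, 0] (8->'e', 7->'l', 6->'b', 5->'a', 4->'t', 3->'u', 2->'m', 1->'m', 0->'i'), giving 'elbatummi'.

'elbatummi'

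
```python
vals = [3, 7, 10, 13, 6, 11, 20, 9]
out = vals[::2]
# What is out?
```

vals has length 8. The slice vals[::2] selects indices [0, 2, 4, 6] (0->3, 2->10, 4->6, 6->20), giving [3, 10, 6, 20].

[3, 10, 6, 20]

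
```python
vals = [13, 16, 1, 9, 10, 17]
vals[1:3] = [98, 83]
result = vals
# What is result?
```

vals starts as [13, 16, 1, 9, 10, 17] (length 6). The slice vals[1:3] covers indices [1, 2] with values [16, 1]. Replacing that slice with [98, 83] (same length) produces [13, 98, 83, 9, 10, 17].

[13, 98, 83, 9, 10, 17]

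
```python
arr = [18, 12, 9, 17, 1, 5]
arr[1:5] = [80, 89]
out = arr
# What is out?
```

arr starts as [18, 12, 9, 17, 1, 5] (length 6). The slice arr[1:5] covers indices [1, 2, 3, 4] with values [12, 9, 17, 1]. Replacing that slice with [80, 89] (different length) produces [18, 80, 89, 5].

[18, 80, 89, 5]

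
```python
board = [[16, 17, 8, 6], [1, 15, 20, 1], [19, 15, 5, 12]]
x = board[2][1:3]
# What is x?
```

board[2] = [19, 15, 5, 12]. board[2] has length 4. The slice board[2][1:3] selects indices [1, 2] (1->15, 2->5), giving [15, 5].

[15, 5]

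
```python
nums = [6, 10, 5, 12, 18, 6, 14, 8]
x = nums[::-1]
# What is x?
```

nums has length 8. The slice nums[::-1] selects indices [7, 6, 5, 4, 3, 2, 1, 0] (7->8, 6->14, 5->6, 4->18, 3->12, 2->5, 1->10, 0->6), giving [8, 14, 6, 18, 12, 5, 10, 6].

[8, 14, 6, 18, 12, 5, 10, 6]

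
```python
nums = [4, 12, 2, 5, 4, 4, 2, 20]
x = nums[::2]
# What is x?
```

nums has length 8. The slice nums[::2] selects indices [0, 2, 4, 6] (0->4, 2->2, 4->4, 6->2), giving [4, 2, 4, 2].

[4, 2, 4, 2]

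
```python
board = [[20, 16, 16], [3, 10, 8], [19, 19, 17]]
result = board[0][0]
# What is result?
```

board[0] = [20, 16, 16]. Taking column 0 of that row yields 20.

20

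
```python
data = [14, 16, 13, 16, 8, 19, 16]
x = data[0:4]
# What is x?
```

data has length 7. The slice data[0:4] selects indices [0, 1, 2, 3] (0->14, 1->16, 2->13, 3->16), giving [14, 16, 13, 16].

[14, 16, 13, 16]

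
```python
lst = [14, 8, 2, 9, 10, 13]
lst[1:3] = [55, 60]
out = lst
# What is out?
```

lst starts as [14, 8, 2, 9, 10, 13] (length 6). The slice lst[1:3] covers indices [1, 2] with values [8, 2]. Replacing that slice with [55, 60] (same length) produces [14, 55, 60, 9, 10, 13].

[14, 55, 60, 9, 10, 13]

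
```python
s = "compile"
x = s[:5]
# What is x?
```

s has length 7. The slice s[:5] selects indices [0, 1, 2, 3, 4] (0->'c', 1->'o', 2->'m', 3->'p', 4->'i'), giving 'compi'.

'compi'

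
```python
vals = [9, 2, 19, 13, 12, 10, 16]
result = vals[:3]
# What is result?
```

vals has length 7. The slice vals[:3] selects indices [0, 1, 2] (0->9, 1->2, 2->19), giving [9, 2, 19].

[9, 2, 19]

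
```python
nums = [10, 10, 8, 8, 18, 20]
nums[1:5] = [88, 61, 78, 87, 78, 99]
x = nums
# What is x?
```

nums starts as [10, 10, 8, 8, 18, 20] (length 6). The slice nums[1:5] covers indices [1, 2, 3, 4] with values [10, 8, 8, 18]. Replacing that slice with [88, 61, 78, 87, 78, 99] (different length) produces [10, 88, 61, 78, 87, 78, 99, 20].

[10, 88, 61, 78, 87, 78, 99, 20]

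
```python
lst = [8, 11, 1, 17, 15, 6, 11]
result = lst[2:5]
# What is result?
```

lst has length 7. The slice lst[2:5] selects indices [2, 3, 4] (2->1, 3->17, 4->15), giving [1, 17, 15].

[1, 17, 15]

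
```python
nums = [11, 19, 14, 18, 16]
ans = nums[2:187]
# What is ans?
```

nums has length 5. The slice nums[2:187] selects indices [2, 3, 4] (2->14, 3->18, 4->16), giving [14, 18, 16].

[14, 18, 16]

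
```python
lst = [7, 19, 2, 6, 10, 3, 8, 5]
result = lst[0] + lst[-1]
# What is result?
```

lst has length 8. lst[0] = 7.
lst has length 8. Negative index -1 maps to positive index 8 + (-1) = 7. lst[7] = 5.
Sum: 7 + 5 = 12.

12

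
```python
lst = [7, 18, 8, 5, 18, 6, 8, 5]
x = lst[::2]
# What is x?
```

lst has length 8. The slice lst[::2] selects indices [0, 2, 4, 6] (0->7, 2->8, 4->18, 6->8), giving [7, 8, 18, 8].

[7, 8, 18, 8]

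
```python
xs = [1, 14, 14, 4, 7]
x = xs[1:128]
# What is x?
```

xs has length 5. The slice xs[1:128] selects indices [1, 2, 3, 4] (1->14, 2->14, 3->4, 4->7), giving [14, 14, 4, 7].

[14, 14, 4, 7]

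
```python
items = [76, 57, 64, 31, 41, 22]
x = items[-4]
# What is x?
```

items has length 6. Negative index -4 maps to positive index 6 + (-4) = 2. items[2] = 64.

64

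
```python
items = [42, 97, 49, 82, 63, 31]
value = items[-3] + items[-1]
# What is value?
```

items has length 6. Negative index -3 maps to positive index 6 + (-3) = 3. items[3] = 82.
items has length 6. Negative index -1 maps to positive index 6 + (-1) = 5. items[5] = 31.
Sum: 82 + 31 = 113.

113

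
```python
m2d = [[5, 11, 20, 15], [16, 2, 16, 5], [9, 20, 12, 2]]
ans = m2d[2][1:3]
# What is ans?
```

m2d[2] = [9, 20, 12, 2]. m2d[2] has length 4. The slice m2d[2][1:3] selects indices [1, 2] (1->20, 2->12), giving [20, 12].

[20, 12]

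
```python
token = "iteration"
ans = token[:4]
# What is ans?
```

token has length 9. The slice token[:4] selects indices [0, 1, 2, 3] (0->'i', 1->'t', 2->'e', 3->'r'), giving 'iter'.

'iter'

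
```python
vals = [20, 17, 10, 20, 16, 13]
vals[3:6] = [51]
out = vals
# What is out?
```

vals starts as [20, 17, 10, 20, 16, 13] (length 6). The slice vals[3:6] covers indices [3, 4, 5] with values [20, 16, 13]. Replacing that slice with [51] (different length) produces [20, 17, 10, 51].

[20, 17, 10, 51]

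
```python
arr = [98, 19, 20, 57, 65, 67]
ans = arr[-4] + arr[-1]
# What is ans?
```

arr has length 6. Negative index -4 maps to positive index 6 + (-4) = 2. arr[2] = 20.
arr has length 6. Negative index -1 maps to positive index 6 + (-1) = 5. arr[5] = 67.
Sum: 20 + 67 = 87.

87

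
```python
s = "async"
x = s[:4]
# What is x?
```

s has length 5. The slice s[:4] selects indices [0, 1, 2, 3] (0->'a', 1->'s', 2->'y', 3->'n'), giving 'asyn'.

'asyn'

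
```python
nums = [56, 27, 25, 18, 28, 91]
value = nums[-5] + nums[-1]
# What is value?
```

nums has length 6. Negative index -5 maps to positive index 6 + (-5) = 1. nums[1] = 27.
nums has length 6. Negative index -1 maps to positive index 6 + (-1) = 5. nums[5] = 91.
Sum: 27 + 91 = 118.

118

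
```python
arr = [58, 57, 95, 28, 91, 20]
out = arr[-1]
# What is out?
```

arr has length 6. Negative index -1 maps to positive index 6 + (-1) = 5. arr[5] = 20.

20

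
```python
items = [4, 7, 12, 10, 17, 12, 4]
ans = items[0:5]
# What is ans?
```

items has length 7. The slice items[0:5] selects indices [0, 1, 2, 3, 4] (0->4, 1->7, 2->12, 3->10, 4->17), giving [4, 7, 12, 10, 17].

[4, 7, 12, 10, 17]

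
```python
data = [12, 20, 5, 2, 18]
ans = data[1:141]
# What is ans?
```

data has length 5. The slice data[1:141] selects indices [1, 2, 3, 4] (1->20, 2->5, 3->2, 4->18), giving [20, 5, 2, 18].

[20, 5, 2, 18]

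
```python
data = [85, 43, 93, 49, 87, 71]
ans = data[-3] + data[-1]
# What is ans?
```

data has length 6. Negative index -3 maps to positive index 6 + (-3) = 3. data[3] = 49.
data has length 6. Negative index -1 maps to positive index 6 + (-1) = 5. data[5] = 71.
Sum: 49 + 71 = 120.

120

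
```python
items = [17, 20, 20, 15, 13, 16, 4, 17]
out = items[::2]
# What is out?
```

items has length 8. The slice items[::2] selects indices [0, 2, 4, 6] (0->17, 2->20, 4->13, 6->4), giving [17, 20, 13, 4].

[17, 20, 13, 4]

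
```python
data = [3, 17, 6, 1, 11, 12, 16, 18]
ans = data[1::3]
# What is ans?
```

data has length 8. The slice data[1::3] selects indices [1, 4, 7] (1->17, 4->11, 7->18), giving [17, 11, 18].

[17, 11, 18]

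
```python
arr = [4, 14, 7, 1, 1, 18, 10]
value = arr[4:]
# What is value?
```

arr has length 7. The slice arr[4:] selects indices [4, 5, 6] (4->1, 5->18, 6->10), giving [1, 18, 10].

[1, 18, 10]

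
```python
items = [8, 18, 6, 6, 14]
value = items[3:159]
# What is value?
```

items has length 5. The slice items[3:159] selects indices [3, 4] (3->6, 4->14), giving [6, 14].

[6, 14]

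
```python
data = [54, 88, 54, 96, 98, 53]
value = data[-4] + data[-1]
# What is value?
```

data has length 6. Negative index -4 maps to positive index 6 + (-4) = 2. data[2] = 54.
data has length 6. Negative index -1 maps to positive index 6 + (-1) = 5. data[5] = 53.
Sum: 54 + 53 = 107.

107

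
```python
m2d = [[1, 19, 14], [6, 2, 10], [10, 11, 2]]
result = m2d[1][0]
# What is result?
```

m2d[1] = [6, 2, 10]. Taking column 0 of that row yields 6.

6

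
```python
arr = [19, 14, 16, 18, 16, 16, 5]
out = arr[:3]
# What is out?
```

arr has length 7. The slice arr[:3] selects indices [0, 1, 2] (0->19, 1->14, 2->16), giving [19, 14, 16].

[19, 14, 16]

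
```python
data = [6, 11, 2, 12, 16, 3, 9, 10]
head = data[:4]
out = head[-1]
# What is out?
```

data has length 8. The slice data[:4] selects indices [0, 1, 2, 3] (0->6, 1->11, 2->2, 3->12), giving [6, 11, 2, 12]. So head = [6, 11, 2, 12]. Then head[-1] = 12.

12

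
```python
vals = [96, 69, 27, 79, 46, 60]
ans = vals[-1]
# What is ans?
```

vals has length 6. Negative index -1 maps to positive index 6 + (-1) = 5. vals[5] = 60.

60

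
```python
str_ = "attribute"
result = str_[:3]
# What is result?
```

str_ has length 9. The slice str_[:3] selects indices [0, 1, 2] (0->'a', 1->'t', 2->'t'), giving 'att'.

'att'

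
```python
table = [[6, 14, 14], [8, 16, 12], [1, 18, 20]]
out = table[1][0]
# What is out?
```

table[1] = [8, 16, 12]. Taking column 0 of that row yields 8.

8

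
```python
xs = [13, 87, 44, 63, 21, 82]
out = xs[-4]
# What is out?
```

xs has length 6. Negative index -4 maps to positive index 6 + (-4) = 2. xs[2] = 44.

44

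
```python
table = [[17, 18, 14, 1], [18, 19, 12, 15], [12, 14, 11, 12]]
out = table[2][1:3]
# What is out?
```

table[2] = [12, 14, 11, 12]. table[2] has length 4. The slice table[2][1:3] selects indices [1, 2] (1->14, 2->11), giving [14, 11].

[14, 11]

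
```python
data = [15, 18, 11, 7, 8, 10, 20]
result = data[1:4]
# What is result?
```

data has length 7. The slice data[1:4] selects indices [1, 2, 3] (1->18, 2->11, 3->7), giving [18, 11, 7].

[18, 11, 7]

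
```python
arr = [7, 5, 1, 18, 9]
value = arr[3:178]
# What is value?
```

arr has length 5. The slice arr[3:178] selects indices [3, 4] (3->18, 4->9), giving [18, 9].

[18, 9]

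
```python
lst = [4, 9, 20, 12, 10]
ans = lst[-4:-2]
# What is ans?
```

lst has length 5. The slice lst[-4:-2] selects indices [1, 2] (1->9, 2->20), giving [9, 20].

[9, 20]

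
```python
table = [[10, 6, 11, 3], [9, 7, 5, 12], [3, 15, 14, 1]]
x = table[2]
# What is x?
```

table has 3 rows. Row 2 is [3, 15, 14, 1].

[3, 15, 14, 1]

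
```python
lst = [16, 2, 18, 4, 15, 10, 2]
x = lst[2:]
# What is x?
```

lst has length 7. The slice lst[2:] selects indices [2, 3, 4, 5, 6] (2->18, 3->4, 4->15, 5->10, 6->2), giving [18, 4, 15, 10, 2].

[18, 4, 15, 10, 2]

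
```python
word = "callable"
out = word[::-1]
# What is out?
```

word has length 8. The slice word[::-1] selects indices [7, 6, 5, 4, 3, 2, 1, 0] (7->'e', 6->'l', 5->'b', 4->'a', 3->'l', 2->'l', 1->'a', 0->'c'), giving 'elballac'.

'elballac'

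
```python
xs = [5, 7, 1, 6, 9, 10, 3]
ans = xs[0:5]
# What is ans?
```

xs has length 7. The slice xs[0:5] selects indices [0, 1, 2, 3, 4] (0->5, 1->7, 2->1, 3->6, 4->9), giving [5, 7, 1, 6, 9].

[5, 7, 1, 6, 9]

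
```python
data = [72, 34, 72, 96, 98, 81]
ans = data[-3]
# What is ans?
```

data has length 6. Negative index -3 maps to positive index 6 + (-3) = 3. data[3] = 96.

96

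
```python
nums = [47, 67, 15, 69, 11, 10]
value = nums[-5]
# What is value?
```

nums has length 6. Negative index -5 maps to positive index 6 + (-5) = 1. nums[1] = 67.

67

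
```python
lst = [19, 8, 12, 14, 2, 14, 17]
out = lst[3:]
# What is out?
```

lst has length 7. The slice lst[3:] selects indices [3, 4, 5, 6] (3->14, 4->2, 5->14, 6->17), giving [14, 2, 14, 17].

[14, 2, 14, 17]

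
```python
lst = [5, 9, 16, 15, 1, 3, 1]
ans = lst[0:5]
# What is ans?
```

lst has length 7. The slice lst[0:5] selects indices [0, 1, 2, 3, 4] (0->5, 1->9, 2->16, 3->15, 4->1), giving [5, 9, 16, 15, 1].

[5, 9, 16, 15, 1]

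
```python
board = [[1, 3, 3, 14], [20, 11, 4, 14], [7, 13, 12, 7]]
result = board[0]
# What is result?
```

board has 3 rows. Row 0 is [1, 3, 3, 14].

[1, 3, 3, 14]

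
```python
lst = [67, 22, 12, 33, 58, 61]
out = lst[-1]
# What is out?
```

lst has length 6. Negative index -1 maps to positive index 6 + (-1) = 5. lst[5] = 61.

61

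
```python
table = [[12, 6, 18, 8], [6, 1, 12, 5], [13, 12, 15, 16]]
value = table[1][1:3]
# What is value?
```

table[1] = [6, 1, 12, 5]. table[1] has length 4. The slice table[1][1:3] selects indices [1, 2] (1->1, 2->12), giving [1, 12].

[1, 12]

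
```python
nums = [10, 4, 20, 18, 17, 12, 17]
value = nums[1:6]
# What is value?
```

nums has length 7. The slice nums[1:6] selects indices [1, 2, 3, 4, 5] (1->4, 2->20, 3->18, 4->17, 5->12), giving [4, 20, 18, 17, 12].

[4, 20, 18, 17, 12]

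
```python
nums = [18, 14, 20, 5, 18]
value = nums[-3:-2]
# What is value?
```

nums has length 5. The slice nums[-3:-2] selects indices [2] (2->20), giving [20].

[20]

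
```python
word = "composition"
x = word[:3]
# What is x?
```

word has length 11. The slice word[:3] selects indices [0, 1, 2] (0->'c', 1->'o', 2->'m'), giving 'com'.

'com'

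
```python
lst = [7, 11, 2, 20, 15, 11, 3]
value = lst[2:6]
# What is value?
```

lst has length 7. The slice lst[2:6] selects indices [2, 3, 4, 5] (2->2, 3->20, 4->15, 5->11), giving [2, 20, 15, 11].

[2, 20, 15, 11]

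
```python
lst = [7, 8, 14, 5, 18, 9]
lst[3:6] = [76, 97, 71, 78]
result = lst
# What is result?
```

lst starts as [7, 8, 14, 5, 18, 9] (length 6). The slice lst[3:6] covers indices [3, 4, 5] with values [5, 18, 9]. Replacing that slice with [76, 97, 71, 78] (different length) produces [7, 8, 14, 76, 97, 71, 78].

[7, 8, 14, 76, 97, 71, 78]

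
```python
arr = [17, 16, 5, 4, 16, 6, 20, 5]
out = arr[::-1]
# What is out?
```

arr has length 8. The slice arr[::-1] selects indices [7, 6, 5, 4, 3, 2, 1, 0] (7->5, 6->20, 5->6, 4->16, 3->4, 2->5, 1->16, 0->17), giving [5, 20, 6, 16, 4, 5, 16, 17].

[5, 20, 6, 16, 4, 5, 16, 17]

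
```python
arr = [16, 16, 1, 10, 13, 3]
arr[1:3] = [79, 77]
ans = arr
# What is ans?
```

arr starts as [16, 16, 1, 10, 13, 3] (length 6). The slice arr[1:3] covers indices [1, 2] with values [16, 1]. Replacing that slice with [79, 77] (same length) produces [16, 79, 77, 10, 13, 3].

[16, 79, 77, 10, 13, 3]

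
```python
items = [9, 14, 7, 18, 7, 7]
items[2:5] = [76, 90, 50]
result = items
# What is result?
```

items starts as [9, 14, 7, 18, 7, 7] (length 6). The slice items[2:5] covers indices [2, 3, 4] with values [7, 18, 7]. Replacing that slice with [76, 90, 50] (same length) produces [9, 14, 76, 90, 50, 7].

[9, 14, 76, 90, 50, 7]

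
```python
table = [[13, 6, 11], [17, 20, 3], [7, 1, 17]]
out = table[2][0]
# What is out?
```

table[2] = [7, 1, 17]. Taking column 0 of that row yields 7.

7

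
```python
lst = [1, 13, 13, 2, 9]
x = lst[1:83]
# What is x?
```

lst has length 5. The slice lst[1:83] selects indices [1, 2, 3, 4] (1->13, 2->13, 3->2, 4->9), giving [13, 13, 2, 9].

[13, 13, 2, 9]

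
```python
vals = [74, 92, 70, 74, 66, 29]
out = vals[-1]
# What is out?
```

vals has length 6. Negative index -1 maps to positive index 6 + (-1) = 5. vals[5] = 29.

29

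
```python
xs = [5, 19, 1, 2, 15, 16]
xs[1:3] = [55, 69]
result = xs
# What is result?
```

xs starts as [5, 19, 1, 2, 15, 16] (length 6). The slice xs[1:3] covers indices [1, 2] with values [19, 1]. Replacing that slice with [55, 69] (same length) produces [5, 55, 69, 2, 15, 16].

[5, 55, 69, 2, 15, 16]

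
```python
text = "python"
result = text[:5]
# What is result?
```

text has length 6. The slice text[:5] selects indices [0, 1, 2, 3, 4] (0->'p', 1->'y', 2->'t', 3->'h', 4->'o'), giving 'pytho'.

'pytho'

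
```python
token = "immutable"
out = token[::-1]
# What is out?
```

token has length 9. The slice token[::-1] selects indices [8, 7, 6, 5, 4, 3, 2, 1, 0] (8->'e', 7->'l', 6->'b', 5->'a', 4->'t', 3->'u', 2->'m', 1->'m', 0->'i'), giving 'elbatummi'.

'elbatummi'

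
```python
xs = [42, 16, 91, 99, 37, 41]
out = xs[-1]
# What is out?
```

xs has length 6. Negative index -1 maps to positive index 6 + (-1) = 5. xs[5] = 41.

41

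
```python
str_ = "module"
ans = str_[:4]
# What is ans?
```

str_ has length 6. The slice str_[:4] selects indices [0, 1, 2, 3] (0->'m', 1->'o', 2->'d', 3->'u'), giving 'modu'.

'modu'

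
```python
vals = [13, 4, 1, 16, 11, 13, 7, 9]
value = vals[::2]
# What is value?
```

vals has length 8. The slice vals[::2] selects indices [0, 2, 4, 6] (0->13, 2->1, 4->11, 6->7), giving [13, 1, 11, 7].

[13, 1, 11, 7]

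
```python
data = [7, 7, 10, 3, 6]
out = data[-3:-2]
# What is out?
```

data has length 5. The slice data[-3:-2] selects indices [2] (2->10), giving [10].

[10]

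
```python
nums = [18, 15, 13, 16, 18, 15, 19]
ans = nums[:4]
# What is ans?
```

nums has length 7. The slice nums[:4] selects indices [0, 1, 2, 3] (0->18, 1->15, 2->13, 3->16), giving [18, 15, 13, 16].

[18, 15, 13, 16]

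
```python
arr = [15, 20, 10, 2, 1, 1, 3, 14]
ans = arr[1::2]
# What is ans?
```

arr has length 8. The slice arr[1::2] selects indices [1, 3, 5, 7] (1->20, 3->2, 5->1, 7->14), giving [20, 2, 1, 14].

[20, 2, 1, 14]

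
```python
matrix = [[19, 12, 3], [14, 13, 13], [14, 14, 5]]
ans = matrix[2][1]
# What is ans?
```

matrix[2] = [14, 14, 5]. Taking column 1 of that row yields 14.

14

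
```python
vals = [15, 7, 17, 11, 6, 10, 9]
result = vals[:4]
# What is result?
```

vals has length 7. The slice vals[:4] selects indices [0, 1, 2, 3] (0->15, 1->7, 2->17, 3->11), giving [15, 7, 17, 11].

[15, 7, 17, 11]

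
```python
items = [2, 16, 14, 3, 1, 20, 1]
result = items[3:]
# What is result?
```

items has length 7. The slice items[3:] selects indices [3, 4, 5, 6] (3->3, 4->1, 5->20, 6->1), giving [3, 1, 20, 1].

[3, 1, 20, 1]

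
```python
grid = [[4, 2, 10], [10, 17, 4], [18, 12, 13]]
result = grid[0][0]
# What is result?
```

grid[0] = [4, 2, 10]. Taking column 0 of that row yields 4.

4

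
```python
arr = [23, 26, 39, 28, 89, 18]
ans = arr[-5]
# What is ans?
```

arr has length 6. Negative index -5 maps to positive index 6 + (-5) = 1. arr[1] = 26.

26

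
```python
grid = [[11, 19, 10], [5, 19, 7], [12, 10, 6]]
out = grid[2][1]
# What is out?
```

grid[2] = [12, 10, 6]. Taking column 1 of that row yields 10.

10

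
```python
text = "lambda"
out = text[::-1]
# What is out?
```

text has length 6. The slice text[::-1] selects indices [5, 4, 3, 2, 1, 0] (5->'a', 4->'d', 3->'b', 2->'m', 1->'a', 0->'l'), giving 'adbmal'.

'adbmal'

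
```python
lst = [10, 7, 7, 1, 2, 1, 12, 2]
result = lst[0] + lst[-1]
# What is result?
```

lst has length 8. lst[0] = 10.
lst has length 8. Negative index -1 maps to positive index 8 + (-1) = 7. lst[7] = 2.
Sum: 10 + 2 = 12.

12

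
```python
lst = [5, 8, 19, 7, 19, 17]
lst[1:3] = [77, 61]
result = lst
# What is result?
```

lst starts as [5, 8, 19, 7, 19, 17] (length 6). The slice lst[1:3] covers indices [1, 2] with values [8, 19]. Replacing that slice with [77, 61] (same length) produces [5, 77, 61, 7, 19, 17].

[5, 77, 61, 7, 19, 17]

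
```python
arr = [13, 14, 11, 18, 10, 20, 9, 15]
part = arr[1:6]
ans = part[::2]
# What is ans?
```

arr has length 8. The slice arr[1:6] selects indices [1, 2, 3, 4, 5] (1->14, 2->11, 3->18, 4->10, 5->20), giving [14, 11, 18, 10, 20]. So part = [14, 11, 18, 10, 20]. part has length 5. The slice part[::2] selects indices [0, 2, 4] (0->14, 2->18, 4->20), giving [14, 18, 20].

[14, 18, 20]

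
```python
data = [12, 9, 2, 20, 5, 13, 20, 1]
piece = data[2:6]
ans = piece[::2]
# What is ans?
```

data has length 8. The slice data[2:6] selects indices [2, 3, 4, 5] (2->2, 3->20, 4->5, 5->13), giving [2, 20, 5, 13]. So piece = [2, 20, 5, 13]. piece has length 4. The slice piece[::2] selects indices [0, 2] (0->2, 2->5), giving [2, 5].

[2, 5]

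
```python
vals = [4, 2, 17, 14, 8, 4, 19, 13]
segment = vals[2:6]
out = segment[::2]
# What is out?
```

vals has length 8. The slice vals[2:6] selects indices [2, 3, 4, 5] (2->17, 3->14, 4->8, 5->4), giving [17, 14, 8, 4]. So segment = [17, 14, 8, 4]. segment has length 4. The slice segment[::2] selects indices [0, 2] (0->17, 2->8), giving [17, 8].

[17, 8]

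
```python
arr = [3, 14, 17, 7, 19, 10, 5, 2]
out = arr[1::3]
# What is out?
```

arr has length 8. The slice arr[1::3] selects indices [1, 4, 7] (1->14, 4->19, 7->2), giving [14, 19, 2].

[14, 19, 2]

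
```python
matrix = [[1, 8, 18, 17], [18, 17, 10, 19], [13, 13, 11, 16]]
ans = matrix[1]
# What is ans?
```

matrix has 3 rows. Row 1 is [18, 17, 10, 19].

[18, 17, 10, 19]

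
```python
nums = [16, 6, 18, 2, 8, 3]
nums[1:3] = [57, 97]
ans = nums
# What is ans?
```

nums starts as [16, 6, 18, 2, 8, 3] (length 6). The slice nums[1:3] covers indices [1, 2] with values [6, 18]. Replacing that slice with [57, 97] (same length) produces [16, 57, 97, 2, 8, 3].

[16, 57, 97, 2, 8, 3]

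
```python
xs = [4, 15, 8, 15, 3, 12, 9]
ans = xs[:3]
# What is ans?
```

xs has length 7. The slice xs[:3] selects indices [0, 1, 2] (0->4, 1->15, 2->8), giving [4, 15, 8].

[4, 15, 8]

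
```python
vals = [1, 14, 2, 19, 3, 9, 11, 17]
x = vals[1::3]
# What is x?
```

vals has length 8. The slice vals[1::3] selects indices [1, 4, 7] (1->14, 4->3, 7->17), giving [14, 3, 17].

[14, 3, 17]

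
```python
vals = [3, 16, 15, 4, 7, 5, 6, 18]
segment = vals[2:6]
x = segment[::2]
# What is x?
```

vals has length 8. The slice vals[2:6] selects indices [2, 3, 4, 5] (2->15, 3->4, 4->7, 5->5), giving [15, 4, 7, 5]. So segment = [15, 4, 7, 5]. segment has length 4. The slice segment[::2] selects indices [0, 2] (0->15, 2->7), giving [15, 7].

[15, 7]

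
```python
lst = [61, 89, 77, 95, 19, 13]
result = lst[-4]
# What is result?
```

lst has length 6. Negative index -4 maps to positive index 6 + (-4) = 2. lst[2] = 77.

77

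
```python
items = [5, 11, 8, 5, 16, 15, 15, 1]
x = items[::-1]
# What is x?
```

items has length 8. The slice items[::-1] selects indices [7, 6, 5, 4, 3, 2, 1, 0] (7->1, 6->15, 5->15, 4->16, 3->5, 2->8, 1->11, 0->5), giving [1, 15, 15, 16, 5, 8, 11, 5].

[1, 15, 15, 16, 5, 8, 11, 5]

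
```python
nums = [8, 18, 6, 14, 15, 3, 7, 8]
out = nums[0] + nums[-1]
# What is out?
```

nums has length 8. nums[0] = 8.
nums has length 8. Negative index -1 maps to positive index 8 + (-1) = 7. nums[7] = 8.
Sum: 8 + 8 = 16.

16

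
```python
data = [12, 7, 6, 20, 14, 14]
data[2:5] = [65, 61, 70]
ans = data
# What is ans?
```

data starts as [12, 7, 6, 20, 14, 14] (length 6). The slice data[2:5] covers indices [2, 3, 4] with values [6, 20, 14]. Replacing that slice with [65, 61, 70] (same length) produces [12, 7, 65, 61, 70, 14].

[12, 7, 65, 61, 70, 14]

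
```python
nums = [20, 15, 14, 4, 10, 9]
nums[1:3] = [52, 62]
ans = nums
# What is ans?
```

nums starts as [20, 15, 14, 4, 10, 9] (length 6). The slice nums[1:3] covers indices [1, 2] with values [15, 14]. Replacing that slice with [52, 62] (same length) produces [20, 52, 62, 4, 10, 9].

[20, 52, 62, 4, 10, 9]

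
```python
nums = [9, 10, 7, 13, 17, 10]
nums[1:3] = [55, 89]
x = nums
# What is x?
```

nums starts as [9, 10, 7, 13, 17, 10] (length 6). The slice nums[1:3] covers indices [1, 2] with values [10, 7]. Replacing that slice with [55, 89] (same length) produces [9, 55, 89, 13, 17, 10].

[9, 55, 89, 13, 17, 10]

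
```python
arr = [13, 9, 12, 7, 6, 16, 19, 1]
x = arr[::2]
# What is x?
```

arr has length 8. The slice arr[::2] selects indices [0, 2, 4, 6] (0->13, 2->12, 4->6, 6->19), giving [13, 12, 6, 19].

[13, 12, 6, 19]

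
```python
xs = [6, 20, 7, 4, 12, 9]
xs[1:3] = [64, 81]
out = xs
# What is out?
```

xs starts as [6, 20, 7, 4, 12, 9] (length 6). The slice xs[1:3] covers indices [1, 2] with values [20, 7]. Replacing that slice with [64, 81] (same length) produces [6, 64, 81, 4, 12, 9].

[6, 64, 81, 4, 12, 9]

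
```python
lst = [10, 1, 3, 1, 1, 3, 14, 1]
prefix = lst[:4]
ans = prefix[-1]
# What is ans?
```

lst has length 8. The slice lst[:4] selects indices [0, 1, 2, 3] (0->10, 1->1, 2->3, 3->1), giving [10, 1, 3, 1]. So prefix = [10, 1, 3, 1]. Then prefix[-1] = 1.

1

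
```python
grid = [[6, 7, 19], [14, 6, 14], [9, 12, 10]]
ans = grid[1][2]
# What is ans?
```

grid[1] = [14, 6, 14]. Taking column 2 of that row yields 14.

14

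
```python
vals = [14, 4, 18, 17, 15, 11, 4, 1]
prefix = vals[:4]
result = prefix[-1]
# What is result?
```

vals has length 8. The slice vals[:4] selects indices [0, 1, 2, 3] (0->14, 1->4, 2->18, 3->17), giving [14, 4, 18, 17]. So prefix = [14, 4, 18, 17]. Then prefix[-1] = 17.

17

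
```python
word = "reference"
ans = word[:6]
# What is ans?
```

word has length 9. The slice word[:6] selects indices [0, 1, 2, 3, 4, 5] (0->'r', 1->'e', 2->'f', 3->'e', 4->'r', 5->'e'), giving 'refere'.

'refere'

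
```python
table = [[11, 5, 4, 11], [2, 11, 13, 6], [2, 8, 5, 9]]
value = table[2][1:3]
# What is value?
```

table[2] = [2, 8, 5, 9]. table[2] has length 4. The slice table[2][1:3] selects indices [1, 2] (1->8, 2->5), giving [8, 5].

[8, 5]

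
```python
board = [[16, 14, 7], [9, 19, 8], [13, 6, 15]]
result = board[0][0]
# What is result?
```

board[0] = [16, 14, 7]. Taking column 0 of that row yields 16.

16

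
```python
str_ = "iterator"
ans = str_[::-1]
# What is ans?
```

str_ has length 8. The slice str_[::-1] selects indices [7, 6, 5, 4, 3, 2, 1, 0] (7->'r', 6->'o', 5->'t', 4->'a', 3->'r', 2->'e', 1->'t', 0->'i'), giving 'rotareti'.

'rotareti'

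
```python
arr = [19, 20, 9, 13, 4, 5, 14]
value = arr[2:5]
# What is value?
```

arr has length 7. The slice arr[2:5] selects indices [2, 3, 4] (2->9, 3->13, 4->4), giving [9, 13, 4].

[9, 13, 4]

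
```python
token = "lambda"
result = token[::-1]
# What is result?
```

token has length 6. The slice token[::-1] selects indices [5, 4, 3, 2, 1, 0] (5->'a', 4->'d', 3->'b', 2->'m', 1->'a', 0->'l'), giving 'adbmal'.

'adbmal'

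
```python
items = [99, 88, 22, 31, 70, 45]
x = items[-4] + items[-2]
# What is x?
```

items has length 6. Negative index -4 maps to positive index 6 + (-4) = 2. items[2] = 22.
items has length 6. Negative index -2 maps to positive index 6 + (-2) = 4. items[4] = 70.
Sum: 22 + 70 = 92.

92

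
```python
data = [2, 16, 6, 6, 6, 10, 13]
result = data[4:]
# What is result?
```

data has length 7. The slice data[4:] selects indices [4, 5, 6] (4->6, 5->10, 6->13), giving [6, 10, 13].

[6, 10, 13]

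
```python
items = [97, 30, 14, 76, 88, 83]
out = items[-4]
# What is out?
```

items has length 6. Negative index -4 maps to positive index 6 + (-4) = 2. items[2] = 14.

14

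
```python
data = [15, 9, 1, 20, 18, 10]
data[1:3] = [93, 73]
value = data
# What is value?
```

data starts as [15, 9, 1, 20, 18, 10] (length 6). The slice data[1:3] covers indices [1, 2] with values [9, 1]. Replacing that slice with [93, 73] (same length) produces [15, 93, 73, 20, 18, 10].

[15, 93, 73, 20, 18, 10]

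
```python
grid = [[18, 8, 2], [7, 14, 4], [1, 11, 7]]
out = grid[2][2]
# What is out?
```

grid[2] = [1, 11, 7]. Taking column 2 of that row yields 7.

7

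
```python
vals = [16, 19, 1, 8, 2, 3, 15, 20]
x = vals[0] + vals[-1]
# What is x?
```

vals has length 8. vals[0] = 16.
vals has length 8. Negative index -1 maps to positive index 8 + (-1) = 7. vals[7] = 20.
Sum: 16 + 20 = 36.

36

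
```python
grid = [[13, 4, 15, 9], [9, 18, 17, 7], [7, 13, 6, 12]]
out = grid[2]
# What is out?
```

grid has 3 rows. Row 2 is [7, 13, 6, 12].

[7, 13, 6, 12]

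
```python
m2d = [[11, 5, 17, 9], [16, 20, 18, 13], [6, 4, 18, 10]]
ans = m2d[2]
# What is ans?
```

m2d has 3 rows. Row 2 is [6, 4, 18, 10].

[6, 4, 18, 10]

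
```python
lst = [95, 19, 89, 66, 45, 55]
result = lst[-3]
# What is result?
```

lst has length 6. Negative index -3 maps to positive index 6 + (-3) = 3. lst[3] = 66.

66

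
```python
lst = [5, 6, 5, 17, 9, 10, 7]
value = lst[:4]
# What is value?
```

lst has length 7. The slice lst[:4] selects indices [0, 1, 2, 3] (0->5, 1->6, 2->5, 3->17), giving [5, 6, 5, 17].

[5, 6, 5, 17]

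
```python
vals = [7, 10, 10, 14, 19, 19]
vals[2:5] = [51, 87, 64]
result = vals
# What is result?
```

vals starts as [7, 10, 10, 14, 19, 19] (length 6). The slice vals[2:5] covers indices [2, 3, 4] with values [10, 14, 19]. Replacing that slice with [51, 87, 64] (same length) produces [7, 10, 51, 87, 64, 19].

[7, 10, 51, 87, 64, 19]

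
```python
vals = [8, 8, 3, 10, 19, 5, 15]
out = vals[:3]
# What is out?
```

vals has length 7. The slice vals[:3] selects indices [0, 1, 2] (0->8, 1->8, 2->3), giving [8, 8, 3].

[8, 8, 3]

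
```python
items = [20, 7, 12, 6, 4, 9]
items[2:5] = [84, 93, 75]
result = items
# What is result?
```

items starts as [20, 7, 12, 6, 4, 9] (length 6). The slice items[2:5] covers indices [2, 3, 4] with values [12, 6, 4]. Replacing that slice with [84, 93, 75] (same length) produces [20, 7, 84, 93, 75, 9].

[20, 7, 84, 93, 75, 9]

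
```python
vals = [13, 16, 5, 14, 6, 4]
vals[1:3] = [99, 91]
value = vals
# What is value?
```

vals starts as [13, 16, 5, 14, 6, 4] (length 6). The slice vals[1:3] covers indices [1, 2] with values [16, 5]. Replacing that slice with [99, 91] (same length) produces [13, 99, 91, 14, 6, 4].

[13, 99, 91, 14, 6, 4]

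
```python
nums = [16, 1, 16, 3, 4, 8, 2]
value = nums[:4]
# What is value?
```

nums has length 7. The slice nums[:4] selects indices [0, 1, 2, 3] (0->16, 1->1, 2->16, 3->3), giving [16, 1, 16, 3].

[16, 1, 16, 3]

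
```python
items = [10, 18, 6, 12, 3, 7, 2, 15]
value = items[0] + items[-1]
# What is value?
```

items has length 8. items[0] = 10.
items has length 8. Negative index -1 maps to positive index 8 + (-1) = 7. items[7] = 15.
Sum: 10 + 15 = 25.

25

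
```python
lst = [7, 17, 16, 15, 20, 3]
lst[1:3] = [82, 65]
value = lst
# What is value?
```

lst starts as [7, 17, 16, 15, 20, 3] (length 6). The slice lst[1:3] covers indices [1, 2] with values [17, 16]. Replacing that slice with [82, 65] (same length) produces [7, 82, 65, 15, 20, 3].

[7, 82, 65, 15, 20, 3]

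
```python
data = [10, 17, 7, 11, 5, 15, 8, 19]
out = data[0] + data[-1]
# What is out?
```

data has length 8. data[0] = 10.
data has length 8. Negative index -1 maps to positive index 8 + (-1) = 7. data[7] = 19.
Sum: 10 + 19 = 29.

29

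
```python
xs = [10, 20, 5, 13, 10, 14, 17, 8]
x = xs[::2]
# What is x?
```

xs has length 8. The slice xs[::2] selects indices [0, 2, 4, 6] (0->10, 2->5, 4->10, 6->17), giving [10, 5, 10, 17].

[10, 5, 10, 17]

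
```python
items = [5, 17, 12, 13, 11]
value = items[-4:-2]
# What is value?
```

items has length 5. The slice items[-4:-2] selects indices [1, 2] (1->17, 2->12), giving [17, 12].

[17, 12]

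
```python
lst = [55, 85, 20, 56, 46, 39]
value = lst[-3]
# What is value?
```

lst has length 6. Negative index -3 maps to positive index 6 + (-3) = 3. lst[3] = 56.

56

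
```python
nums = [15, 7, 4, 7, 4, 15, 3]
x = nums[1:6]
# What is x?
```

nums has length 7. The slice nums[1:6] selects indices [1, 2, 3, 4, 5] (1->7, 2->4, 3->7, 4->4, 5->15), giving [7, 4, 7, 4, 15].

[7, 4, 7, 4, 15]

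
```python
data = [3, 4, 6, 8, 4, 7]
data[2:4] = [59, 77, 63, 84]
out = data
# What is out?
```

data starts as [3, 4, 6, 8, 4, 7] (length 6). The slice data[2:4] covers indices [2, 3] with values [6, 8]. Replacing that slice with [59, 77, 63, 84] (different length) produces [3, 4, 59, 77, 63, 84, 4, 7].

[3, 4, 59, 77, 63, 84, 4, 7]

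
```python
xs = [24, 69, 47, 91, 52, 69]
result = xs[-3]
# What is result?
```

xs has length 6. Negative index -3 maps to positive index 6 + (-3) = 3. xs[3] = 91.

91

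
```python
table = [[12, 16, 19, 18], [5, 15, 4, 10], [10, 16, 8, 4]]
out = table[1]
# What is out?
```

table has 3 rows. Row 1 is [5, 15, 4, 10].

[5, 15, 4, 10]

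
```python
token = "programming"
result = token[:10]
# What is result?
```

token has length 11. The slice token[:10] selects indices [0, 1, 2, 3, 4, 5, 6, 7, 8, 9] (0->'p', 1->'r', 2->'o', 3->'g', 4->'r', 5->'a', 6->'m', 7->'m', 8->'i', 9->'n'), giving 'programmin'.

'programmin'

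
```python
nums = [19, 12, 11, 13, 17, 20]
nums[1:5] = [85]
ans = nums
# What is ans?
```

nums starts as [19, 12, 11, 13, 17, 20] (length 6). The slice nums[1:5] covers indices [1, 2, 3, 4] with values [12, 11, 13, 17]. Replacing that slice with [85] (different length) produces [19, 85, 20].

[19, 85, 20]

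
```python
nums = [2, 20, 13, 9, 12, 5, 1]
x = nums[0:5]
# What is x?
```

nums has length 7. The slice nums[0:5] selects indices [0, 1, 2, 3, 4] (0->2, 1->20, 2->13, 3->9, 4->12), giving [2, 20, 13, 9, 12].

[2, 20, 13, 9, 12]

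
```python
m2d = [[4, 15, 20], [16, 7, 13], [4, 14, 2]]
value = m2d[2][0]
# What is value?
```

m2d[2] = [4, 14, 2]. Taking column 0 of that row yields 4.

4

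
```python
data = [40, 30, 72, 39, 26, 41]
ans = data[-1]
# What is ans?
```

data has length 6. Negative index -1 maps to positive index 6 + (-1) = 5. data[5] = 41.

41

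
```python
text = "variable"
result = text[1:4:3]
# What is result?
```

text has length 8. The slice text[1:4:3] selects indices [1] (1->'a'), giving 'a'.

'a'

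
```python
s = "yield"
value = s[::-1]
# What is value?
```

s has length 5. The slice s[::-1] selects indices [4, 3, 2, 1, 0] (4->'d', 3->'l', 2->'e', 1->'i', 0->'y'), giving 'dleiy'.

'dleiy'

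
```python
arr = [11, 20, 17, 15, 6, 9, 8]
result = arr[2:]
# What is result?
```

arr has length 7. The slice arr[2:] selects indices [2, 3, 4, 5, 6] (2->17, 3->15, 4->6, 5->9, 6->8), giving [17, 15, 6, 9, 8].

[17, 15, 6, 9, 8]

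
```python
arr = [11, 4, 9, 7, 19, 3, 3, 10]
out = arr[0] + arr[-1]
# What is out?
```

arr has length 8. arr[0] = 11.
arr has length 8. Negative index -1 maps to positive index 8 + (-1) = 7. arr[7] = 10.
Sum: 11 + 10 = 21.

21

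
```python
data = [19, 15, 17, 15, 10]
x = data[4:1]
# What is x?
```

data has length 5. The slice data[4:1] resolves to an empty index range, so the result is [].

[]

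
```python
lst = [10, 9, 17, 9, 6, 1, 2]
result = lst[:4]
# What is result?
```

lst has length 7. The slice lst[:4] selects indices [0, 1, 2, 3] (0->10, 1->9, 2->17, 3->9), giving [10, 9, 17, 9].

[10, 9, 17, 9]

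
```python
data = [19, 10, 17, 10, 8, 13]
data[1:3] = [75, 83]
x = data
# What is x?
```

data starts as [19, 10, 17, 10, 8, 13] (length 6). The slice data[1:3] covers indices [1, 2] with values [10, 17]. Replacing that slice with [75, 83] (same length) produces [19, 75, 83, 10, 8, 13].

[19, 75, 83, 10, 8, 13]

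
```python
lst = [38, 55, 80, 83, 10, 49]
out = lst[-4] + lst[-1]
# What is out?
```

lst has length 6. Negative index -4 maps to positive index 6 + (-4) = 2. lst[2] = 80.
lst has length 6. Negative index -1 maps to positive index 6 + (-1) = 5. lst[5] = 49.
Sum: 80 + 49 = 129.

129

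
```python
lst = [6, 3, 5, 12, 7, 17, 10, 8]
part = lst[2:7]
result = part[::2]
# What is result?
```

lst has length 8. The slice lst[2:7] selects indices [2, 3, 4, 5, 6] (2->5, 3->12, 4->7, 5->17, 6->10), giving [5, 12, 7, 17, 10]. So part = [5, 12, 7, 17, 10]. part has length 5. The slice part[::2] selects indices [0, 2, 4] (0->5, 2->7, 4->10), giving [5, 7, 10].

[5, 7, 10]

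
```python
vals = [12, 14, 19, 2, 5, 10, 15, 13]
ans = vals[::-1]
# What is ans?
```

vals has length 8. The slice vals[::-1] selects indices [7, 6, 5, 4, 3, 2, 1, 0] (7->13, 6->15, 5->10, 4->5, 3->2, 2->19, 1->14, 0->12), giving [13, 15, 10, 5, 2, 19, 14, 12].

[13, 15, 10, 5, 2, 19, 14, 12]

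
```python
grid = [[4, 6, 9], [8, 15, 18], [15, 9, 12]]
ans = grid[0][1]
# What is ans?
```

grid[0] = [4, 6, 9]. Taking column 1 of that row yields 6.

6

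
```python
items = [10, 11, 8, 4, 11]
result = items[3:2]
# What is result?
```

items has length 5. The slice items[3:2] resolves to an empty index range, so the result is [].

[]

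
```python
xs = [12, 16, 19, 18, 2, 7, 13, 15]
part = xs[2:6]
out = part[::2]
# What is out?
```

xs has length 8. The slice xs[2:6] selects indices [2, 3, 4, 5] (2->19, 3->18, 4->2, 5->7), giving [19, 18, 2, 7]. So part = [19, 18, 2, 7]. part has length 4. The slice part[::2] selects indices [0, 2] (0->19, 2->2), giving [19, 2].

[19, 2]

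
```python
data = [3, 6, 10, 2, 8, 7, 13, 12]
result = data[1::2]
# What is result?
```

data has length 8. The slice data[1::2] selects indices [1, 3, 5, 7] (1->6, 3->2, 5->7, 7->12), giving [6, 2, 7, 12].

[6, 2, 7, 12]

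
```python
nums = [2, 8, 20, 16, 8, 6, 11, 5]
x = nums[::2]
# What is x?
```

nums has length 8. The slice nums[::2] selects indices [0, 2, 4, 6] (0->2, 2->20, 4->8, 6->11), giving [2, 20, 8, 11].

[2, 20, 8, 11]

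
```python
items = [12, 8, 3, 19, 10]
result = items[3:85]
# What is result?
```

items has length 5. The slice items[3:85] selects indices [3, 4] (3->19, 4->10), giving [19, 10].

[19, 10]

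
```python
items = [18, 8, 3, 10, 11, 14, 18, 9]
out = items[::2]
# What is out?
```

items has length 8. The slice items[::2] selects indices [0, 2, 4, 6] (0->18, 2->3, 4->11, 6->18), giving [18, 3, 11, 18].

[18, 3, 11, 18]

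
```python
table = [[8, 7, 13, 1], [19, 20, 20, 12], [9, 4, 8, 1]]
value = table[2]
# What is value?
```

table has 3 rows. Row 2 is [9, 4, 8, 1].

[9, 4, 8, 1]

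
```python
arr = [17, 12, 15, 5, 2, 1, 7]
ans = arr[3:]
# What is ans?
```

arr has length 7. The slice arr[3:] selects indices [3, 4, 5, 6] (3->5, 4->2, 5->1, 6->7), giving [5, 2, 1, 7].

[5, 2, 1, 7]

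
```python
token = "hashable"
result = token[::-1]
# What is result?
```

token has length 8. The slice token[::-1] selects indices [7, 6, 5, 4, 3, 2, 1, 0] (7->'e', 6->'l', 5->'b', 4->'a', 3->'h', 2->'s', 1->'a', 0->'h'), giving 'elbahsah'.

'elbahsah'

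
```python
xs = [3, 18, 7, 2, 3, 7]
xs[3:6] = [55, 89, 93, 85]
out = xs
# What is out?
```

xs starts as [3, 18, 7, 2, 3, 7] (length 6). The slice xs[3:6] covers indices [3, 4, 5] with values [2, 3, 7]. Replacing that slice with [55, 89, 93, 85] (different length) produces [3, 18, 7, 55, 89, 93, 85].

[3, 18, 7, 55, 89, 93, 85]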